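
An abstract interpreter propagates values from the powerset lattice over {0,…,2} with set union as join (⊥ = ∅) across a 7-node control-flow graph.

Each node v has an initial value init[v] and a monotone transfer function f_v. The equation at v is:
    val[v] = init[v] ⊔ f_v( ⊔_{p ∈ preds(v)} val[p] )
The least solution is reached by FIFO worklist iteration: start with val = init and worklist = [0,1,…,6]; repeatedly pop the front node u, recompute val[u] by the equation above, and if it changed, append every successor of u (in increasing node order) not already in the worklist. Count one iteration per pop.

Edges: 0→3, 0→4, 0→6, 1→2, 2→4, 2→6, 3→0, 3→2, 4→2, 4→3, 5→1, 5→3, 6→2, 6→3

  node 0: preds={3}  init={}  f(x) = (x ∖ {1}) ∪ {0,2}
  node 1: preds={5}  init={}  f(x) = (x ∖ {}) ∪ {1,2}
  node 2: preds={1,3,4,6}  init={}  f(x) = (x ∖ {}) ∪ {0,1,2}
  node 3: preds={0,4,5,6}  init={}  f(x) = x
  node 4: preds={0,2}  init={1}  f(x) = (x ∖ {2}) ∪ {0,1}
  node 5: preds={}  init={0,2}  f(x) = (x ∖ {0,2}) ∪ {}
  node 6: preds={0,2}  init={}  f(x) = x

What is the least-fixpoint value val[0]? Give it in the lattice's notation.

Trace (10 dequeues):
  [1] u=0 | in {} | out {0,2} | prev {} | push {}
  [2] u=1 | in {0,2} | out {0,1,2} | prev {} | push {}
  [3] u=2 | in {0,1,2} | out {0,1,2} | prev {} | push {}
  [4] u=3 | in {0,1,2} | out {0,1,2} | prev {} | push {0,2}
  [5] u=4 | in {0,1,2} | out {0,1} | prev {1} | push {3}
  [6] u=5 | in {} | out {0,2} | ==
  [7] u=6 | in {0,1,2} | out {0,1,2} | prev {} | push {}
  [8] u=0 | in {0,1,2} | out {0,2} | ==
  [9] u=2 | in {0,1,2} | out {0,1,2} | ==
  [10] u=3 | in {0,1,2} | out {0,1,2} | ==

Converged values:
  [0] {0,2}
  [1] {0,1,2}
  [2] {0,1,2}
  [3] {0,1,2}
  [4] {0,1}
  [5] {0,2}
  [6] {0,1,2}

{0,2}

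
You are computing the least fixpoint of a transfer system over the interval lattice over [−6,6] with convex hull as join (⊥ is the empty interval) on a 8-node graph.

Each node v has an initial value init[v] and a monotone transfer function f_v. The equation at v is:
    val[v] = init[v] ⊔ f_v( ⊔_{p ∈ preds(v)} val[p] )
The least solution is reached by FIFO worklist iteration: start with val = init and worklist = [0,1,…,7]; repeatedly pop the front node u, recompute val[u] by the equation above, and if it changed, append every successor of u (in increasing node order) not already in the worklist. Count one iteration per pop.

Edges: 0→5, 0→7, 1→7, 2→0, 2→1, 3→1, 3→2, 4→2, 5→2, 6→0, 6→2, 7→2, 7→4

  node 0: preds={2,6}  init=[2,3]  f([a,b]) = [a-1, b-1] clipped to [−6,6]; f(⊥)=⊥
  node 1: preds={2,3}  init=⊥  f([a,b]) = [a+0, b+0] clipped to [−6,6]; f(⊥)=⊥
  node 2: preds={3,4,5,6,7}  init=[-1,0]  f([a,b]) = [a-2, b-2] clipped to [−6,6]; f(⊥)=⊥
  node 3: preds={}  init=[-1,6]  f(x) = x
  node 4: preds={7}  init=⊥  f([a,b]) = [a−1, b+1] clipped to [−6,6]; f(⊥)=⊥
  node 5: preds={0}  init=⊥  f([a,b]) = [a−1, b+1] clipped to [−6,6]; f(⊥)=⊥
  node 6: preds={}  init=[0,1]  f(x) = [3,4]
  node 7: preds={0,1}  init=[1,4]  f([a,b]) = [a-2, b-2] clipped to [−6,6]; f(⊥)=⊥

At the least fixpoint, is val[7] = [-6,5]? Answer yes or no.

no

Trace (21 dequeues):
  [1] u=0 | in [-1,1] | out [-2,3] | prev [2,3] | push {}
  [2] u=1 | in [-1,6] | out [-1,6] | prev ⊥ | push {}
  [3] u=2 | in [-1,6] | out [-3,4] | prev [-1,0] | push {0,1}
  [4] u=3 | in ⊥ | out [-1,6] | ==
  [5] u=4 | in [1,4] | out [0,5] | prev ⊥ | push {2}
  [6] u=5 | in [-2,3] | out [-3,4] | prev ⊥ | push {}
  [7] u=6 | in ⊥ | out [0,4] | prev [0,1] | push {}
  [8] u=7 | in [-2,6] | out [-4,4] | prev [1,4] | push {4}
  [9] u=0 | in [-3,4] | out [-4,3] | prev [-2,3] | push {5,7}
  [10] u=1 | in [-3,6] | out [-3,6] | prev [-1,6] | push {}
  [11] u=2 | in [-4,6] | out [-6,4] | prev [-3,4] | push {0,1}
  [12] u=4 | in [-4,4] | out [-5,5] | prev [0,5] | push {2}
  [13] u=5 | in [-4,3] | out [-5,4] | prev [-3,4] | push {}
  [14] u=7 | in [-4,6] | out [-6,4] | prev [-4,4] | push {4}
  [15] u=0 | in [-6,4] | out [-6,3] | prev [-4,3] | push {5,7}
  [16] u=1 | in [-6,6] | out [-6,6] | prev [-3,6] | push {}
  [17] u=2 | in [-6,6] | out [-6,4] | ==
  [18] u=4 | in [-6,4] | out [-6,5] | prev [-5,5] | push {2}
  [19] u=5 | in [-6,3] | out [-6,4] | prev [-5,4] | push {}
  [20] u=7 | in [-6,6] | out [-6,4] | ==
  [21] u=2 | in [-6,6] | out [-6,4] | ==

Converged values:
  [0] [-6,3]
  [1] [-6,6]
  [2] [-6,4]
  [3] [-1,6]
  [4] [-6,5]
  [5] [-6,4]
  [6] [0,4]
  [7] [-6,4]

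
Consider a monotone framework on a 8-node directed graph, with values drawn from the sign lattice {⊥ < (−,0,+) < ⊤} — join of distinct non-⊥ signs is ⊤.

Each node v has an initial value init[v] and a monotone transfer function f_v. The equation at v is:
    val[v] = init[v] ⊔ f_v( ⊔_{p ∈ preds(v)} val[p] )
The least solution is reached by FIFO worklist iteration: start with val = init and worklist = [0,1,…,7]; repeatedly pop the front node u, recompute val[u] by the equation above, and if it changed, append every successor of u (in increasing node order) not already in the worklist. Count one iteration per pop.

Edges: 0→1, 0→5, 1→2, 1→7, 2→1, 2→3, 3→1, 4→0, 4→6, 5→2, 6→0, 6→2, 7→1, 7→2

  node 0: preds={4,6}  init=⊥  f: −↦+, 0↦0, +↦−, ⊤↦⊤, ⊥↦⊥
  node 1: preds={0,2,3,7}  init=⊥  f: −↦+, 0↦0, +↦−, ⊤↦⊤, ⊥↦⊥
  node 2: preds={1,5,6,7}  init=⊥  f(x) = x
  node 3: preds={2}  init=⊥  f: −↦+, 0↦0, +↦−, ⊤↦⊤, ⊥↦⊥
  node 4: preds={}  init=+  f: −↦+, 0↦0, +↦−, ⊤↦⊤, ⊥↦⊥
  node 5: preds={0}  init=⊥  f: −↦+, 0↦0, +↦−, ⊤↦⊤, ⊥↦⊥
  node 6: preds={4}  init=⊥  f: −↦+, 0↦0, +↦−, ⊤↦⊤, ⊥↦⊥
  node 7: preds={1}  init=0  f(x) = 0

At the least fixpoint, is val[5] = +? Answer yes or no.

no

Trace (14 dequeues):
  [1] u=0 | in + | out − | prev ⊥ | push {}
  [2] u=1 | in ⊤ | out ⊤ | prev ⊥ | push {}
  [3] u=2 | in ⊤ | out ⊤ | prev ⊥ | push {1}
  [4] u=3 | in ⊤ | out ⊤ | prev ⊥ | push {}
  [5] u=4 | in ⊥ | out + | ==
  [6] u=5 | in − | out + | prev ⊥ | push {2}
  [7] u=6 | in + | out − | prev ⊥ | push {0}
  [8] u=7 | in ⊤ | out 0 | ==
  [9] u=1 | in ⊤ | out ⊤ | ==
  [10] u=2 | in ⊤ | out ⊤ | ==
  [11] u=0 | in ⊤ | out ⊤ | prev − | push {1,5}
  [12] u=1 | in ⊤ | out ⊤ | ==
  [13] u=5 | in ⊤ | out ⊤ | prev + | push {2}
  [14] u=2 | in ⊤ | out ⊤ | ==

Converged values:
  [0] ⊤
  [1] ⊤
  [2] ⊤
  [3] ⊤
  [4] +
  [5] ⊤
  [6] −
  [7] 0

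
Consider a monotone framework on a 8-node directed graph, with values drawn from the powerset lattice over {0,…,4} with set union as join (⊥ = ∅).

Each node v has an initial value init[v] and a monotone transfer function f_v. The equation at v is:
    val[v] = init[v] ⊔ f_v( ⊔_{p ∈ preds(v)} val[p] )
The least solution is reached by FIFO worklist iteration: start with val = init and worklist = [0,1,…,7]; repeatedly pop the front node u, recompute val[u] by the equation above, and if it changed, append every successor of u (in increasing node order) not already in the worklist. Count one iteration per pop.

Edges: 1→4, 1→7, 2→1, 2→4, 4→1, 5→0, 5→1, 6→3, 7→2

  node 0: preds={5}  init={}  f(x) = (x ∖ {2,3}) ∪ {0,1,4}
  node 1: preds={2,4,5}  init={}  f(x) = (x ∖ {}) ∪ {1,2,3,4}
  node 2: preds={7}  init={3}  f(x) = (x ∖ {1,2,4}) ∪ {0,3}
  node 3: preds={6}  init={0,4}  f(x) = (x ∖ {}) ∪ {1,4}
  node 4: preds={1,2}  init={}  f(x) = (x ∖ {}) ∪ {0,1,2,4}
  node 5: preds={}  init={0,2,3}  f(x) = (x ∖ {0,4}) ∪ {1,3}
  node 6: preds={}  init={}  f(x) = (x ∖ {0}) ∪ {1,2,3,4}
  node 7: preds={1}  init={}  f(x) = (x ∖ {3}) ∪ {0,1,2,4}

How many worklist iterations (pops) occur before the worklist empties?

12

Iteration log — 12 steps:
  step 1. node 0  ⊔preds={0,2,3}  new={0,1,4}  old={}  +wl: 
  step 2. node 1  ⊔preds={0,2,3}  new={0,1,2,3,4}  old={}  +wl: 
  step 3. node 2  ⊔preds={}  new={0,3}  old={3}  +wl: 1
  step 4. node 3  ⊔preds={}  new={0,1,4}  old={0,4}  +wl: 
  step 5. node 4  ⊔preds={0,1,2,3,4}  new={0,1,2,3,4}  old={}  +wl: 
  step 6. node 5  ⊔preds={}  new={0,1,2,3}  old={0,2,3}  +wl: 0
  step 7. node 6  ⊔preds={}  new={1,2,3,4}  old={}  +wl: 3
  step 8. node 7  ⊔preds={0,1,2,3,4}  new={0,1,2,4}  old={}  +wl: 2
  step 9. node 1  ⊔preds={0,1,2,3,4}  new={0,1,2,3,4}  stable
  step 10. node 0  ⊔preds={0,1,2,3}  new={0,1,4}  stable
  step 11. node 3  ⊔preds={1,2,3,4}  new={0,1,2,3,4}  old={0,1,4}  +wl: 
  step 12. node 2  ⊔preds={0,1,2,4}  new={0,3}  stable

Least fixpoint reached:
  node 0: {0,1,4}
  node 1: {0,1,2,3,4}
  node 2: {0,3}
  node 3: {0,1,2,3,4}
  node 4: {0,1,2,3,4}
  node 5: {0,1,2,3}
  node 6: {1,2,3,4}
  node 7: {0,1,2,4}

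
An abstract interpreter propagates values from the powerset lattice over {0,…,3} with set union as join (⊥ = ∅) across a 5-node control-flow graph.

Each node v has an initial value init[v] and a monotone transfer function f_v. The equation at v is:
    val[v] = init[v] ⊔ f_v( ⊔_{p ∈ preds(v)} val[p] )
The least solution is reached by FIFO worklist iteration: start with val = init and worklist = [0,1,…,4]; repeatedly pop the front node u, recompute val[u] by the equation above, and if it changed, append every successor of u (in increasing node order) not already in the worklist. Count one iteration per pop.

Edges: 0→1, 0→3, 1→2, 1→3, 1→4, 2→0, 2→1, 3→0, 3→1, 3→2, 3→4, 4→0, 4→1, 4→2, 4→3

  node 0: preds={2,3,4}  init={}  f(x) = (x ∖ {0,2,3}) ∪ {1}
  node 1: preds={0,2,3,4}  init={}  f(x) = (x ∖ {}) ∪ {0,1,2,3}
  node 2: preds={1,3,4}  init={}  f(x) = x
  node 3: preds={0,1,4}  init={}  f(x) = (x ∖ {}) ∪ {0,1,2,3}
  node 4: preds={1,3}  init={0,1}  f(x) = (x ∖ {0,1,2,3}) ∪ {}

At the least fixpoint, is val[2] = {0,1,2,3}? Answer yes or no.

yes

Iteration log — 8 steps:
  step 1. node 0  ⊔preds={0,1}  new={1}  old={}  +wl: 
  step 2. node 1  ⊔preds={0,1}  new={0,1,2,3}  old={}  +wl: 
  step 3. node 2  ⊔preds={0,1,2,3}  new={0,1,2,3}  old={}  +wl: 0,1
  step 4. node 3  ⊔preds={0,1,2,3}  new={0,1,2,3}  old={}  +wl: 2
  step 5. node 4  ⊔preds={0,1,2,3}  new={0,1}  stable
  step 6. node 0  ⊔preds={0,1,2,3}  new={1}  stable
  step 7. node 1  ⊔preds={0,1,2,3}  new={0,1,2,3}  stable
  step 8. node 2  ⊔preds={0,1,2,3}  new={0,1,2,3}  stable

Least fixpoint reached:
  node 0: {1}
  node 1: {0,1,2,3}
  node 2: {0,1,2,3}
  node 3: {0,1,2,3}
  node 4: {0,1}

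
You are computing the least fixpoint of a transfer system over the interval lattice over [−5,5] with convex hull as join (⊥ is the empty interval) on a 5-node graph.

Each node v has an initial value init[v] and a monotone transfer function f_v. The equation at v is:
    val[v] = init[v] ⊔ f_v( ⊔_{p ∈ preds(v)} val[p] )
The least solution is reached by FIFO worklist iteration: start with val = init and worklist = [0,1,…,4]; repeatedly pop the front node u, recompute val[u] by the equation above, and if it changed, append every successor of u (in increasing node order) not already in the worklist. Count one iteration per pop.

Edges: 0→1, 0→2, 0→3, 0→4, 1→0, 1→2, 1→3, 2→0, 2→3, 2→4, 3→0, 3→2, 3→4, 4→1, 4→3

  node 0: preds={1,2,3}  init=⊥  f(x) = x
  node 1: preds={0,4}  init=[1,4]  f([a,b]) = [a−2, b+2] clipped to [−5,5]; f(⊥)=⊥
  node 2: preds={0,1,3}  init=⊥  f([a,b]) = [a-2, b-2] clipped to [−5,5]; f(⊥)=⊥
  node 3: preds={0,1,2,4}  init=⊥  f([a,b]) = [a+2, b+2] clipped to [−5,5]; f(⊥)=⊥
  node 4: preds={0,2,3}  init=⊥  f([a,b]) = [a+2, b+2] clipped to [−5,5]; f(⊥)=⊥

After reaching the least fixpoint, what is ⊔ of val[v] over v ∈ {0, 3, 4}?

Worklist (15 pops):
  #1 pop 0: in=[1,4] → [1,4] (was ⊥); enqueue []
  #2 pop 1: in=[1,4] → [-1,5] (was [1,4]); enqueue [0]
  #3 pop 2: in=[-1,5] → [-3,3] (was ⊥); enqueue []
  #4 pop 3: in=[-3,5] → [-1,5] (was ⊥); enqueue [2]
  #5 pop 4: in=[-3,5] → [-1,5] (was ⊥); enqueue [1,3]
  #6 pop 0: in=[-3,5] → [-3,5] (was [1,4]); enqueue [4]
  #7 pop 2: in=[-3,5] → [-5,3] (was [-3,3]); enqueue [0]
  #8 pop 1: in=[-3,5] → [-5,5] (was [-1,5]); enqueue [2]
  #9 pop 3: in=[-5,5] → [-3,5] (was [-1,5]); enqueue []
  #10 pop 4: in=[-5,5] → [-3,5] (was [-1,5]); enqueue [1,3]
  #11 pop 0: in=[-5,5] → [-5,5] (was [-3,5]); enqueue [4]
  #12 pop 2: in=[-5,5] → [-5,3] (no change)
  #13 pop 1: in=[-5,5] → [-5,5] (no change)
  #14 pop 3: in=[-5,5] → [-3,5] (no change)
  #15 pop 4: in=[-5,5] → [-3,5] (no change)

Fixpoint:
  val[0] = [-5,5]
  val[1] = [-5,5]
  val[2] = [-5,3]
  val[3] = [-3,5]
  val[4] = [-3,5]

[-5,5]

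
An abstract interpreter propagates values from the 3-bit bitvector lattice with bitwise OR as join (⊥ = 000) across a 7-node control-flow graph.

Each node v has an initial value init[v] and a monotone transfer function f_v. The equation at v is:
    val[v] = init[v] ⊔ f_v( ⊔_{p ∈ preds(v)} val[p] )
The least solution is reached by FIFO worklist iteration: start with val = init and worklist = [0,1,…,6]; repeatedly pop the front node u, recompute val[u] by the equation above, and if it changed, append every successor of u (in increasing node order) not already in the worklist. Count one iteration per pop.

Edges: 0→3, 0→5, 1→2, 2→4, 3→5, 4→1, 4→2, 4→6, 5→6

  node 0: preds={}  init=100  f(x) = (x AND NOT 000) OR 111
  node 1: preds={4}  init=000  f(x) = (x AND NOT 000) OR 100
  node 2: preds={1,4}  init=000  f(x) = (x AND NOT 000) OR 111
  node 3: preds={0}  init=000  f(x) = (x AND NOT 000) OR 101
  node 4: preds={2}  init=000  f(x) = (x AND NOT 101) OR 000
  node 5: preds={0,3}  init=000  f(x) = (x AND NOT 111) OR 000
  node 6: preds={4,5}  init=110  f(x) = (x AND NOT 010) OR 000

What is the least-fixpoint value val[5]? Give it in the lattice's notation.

000

Trace (9 dequeues):
  [1] u=0 | in 000 | out 111 | prev 100 | push {}
  [2] u=1 | in 000 | out 100 | prev 000 | push {}
  [3] u=2 | in 100 | out 111 | prev 000 | push {}
  [4] u=3 | in 111 | out 111 | prev 000 | push {}
  [5] u=4 | in 111 | out 010 | prev 000 | push {1,2}
  [6] u=5 | in 111 | out 000 | ==
  [7] u=6 | in 010 | out 110 | ==
  [8] u=1 | in 010 | out 110 | prev 100 | push {}
  [9] u=2 | in 110 | out 111 | ==

Converged values:
  [0] 111
  [1] 110
  [2] 111
  [3] 111
  [4] 010
  [5] 000
  [6] 110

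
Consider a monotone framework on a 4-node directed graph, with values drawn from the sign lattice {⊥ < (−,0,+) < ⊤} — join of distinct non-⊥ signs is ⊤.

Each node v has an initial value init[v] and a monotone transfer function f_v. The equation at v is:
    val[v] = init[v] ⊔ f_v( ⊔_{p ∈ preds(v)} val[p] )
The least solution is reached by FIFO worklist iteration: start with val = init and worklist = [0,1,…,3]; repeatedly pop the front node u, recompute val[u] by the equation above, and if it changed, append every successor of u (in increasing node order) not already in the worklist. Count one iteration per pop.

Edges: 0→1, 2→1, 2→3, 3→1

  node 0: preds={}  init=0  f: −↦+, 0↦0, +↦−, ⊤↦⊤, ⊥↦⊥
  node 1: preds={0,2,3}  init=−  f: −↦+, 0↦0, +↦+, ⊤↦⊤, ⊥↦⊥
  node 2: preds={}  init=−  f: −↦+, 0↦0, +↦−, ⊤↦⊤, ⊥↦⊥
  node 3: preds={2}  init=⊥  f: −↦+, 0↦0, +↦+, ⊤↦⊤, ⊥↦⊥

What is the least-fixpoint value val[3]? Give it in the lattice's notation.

+

Trace (5 dequeues):
  [1] u=0 | in ⊥ | out 0 | ==
  [2] u=1 | in ⊤ | out ⊤ | prev − | push {}
  [3] u=2 | in ⊥ | out − | ==
  [4] u=3 | in − | out + | prev ⊥ | push {1}
  [5] u=1 | in ⊤ | out ⊤ | ==

Converged values:
  [0] 0
  [1] ⊤
  [2] −
  [3] +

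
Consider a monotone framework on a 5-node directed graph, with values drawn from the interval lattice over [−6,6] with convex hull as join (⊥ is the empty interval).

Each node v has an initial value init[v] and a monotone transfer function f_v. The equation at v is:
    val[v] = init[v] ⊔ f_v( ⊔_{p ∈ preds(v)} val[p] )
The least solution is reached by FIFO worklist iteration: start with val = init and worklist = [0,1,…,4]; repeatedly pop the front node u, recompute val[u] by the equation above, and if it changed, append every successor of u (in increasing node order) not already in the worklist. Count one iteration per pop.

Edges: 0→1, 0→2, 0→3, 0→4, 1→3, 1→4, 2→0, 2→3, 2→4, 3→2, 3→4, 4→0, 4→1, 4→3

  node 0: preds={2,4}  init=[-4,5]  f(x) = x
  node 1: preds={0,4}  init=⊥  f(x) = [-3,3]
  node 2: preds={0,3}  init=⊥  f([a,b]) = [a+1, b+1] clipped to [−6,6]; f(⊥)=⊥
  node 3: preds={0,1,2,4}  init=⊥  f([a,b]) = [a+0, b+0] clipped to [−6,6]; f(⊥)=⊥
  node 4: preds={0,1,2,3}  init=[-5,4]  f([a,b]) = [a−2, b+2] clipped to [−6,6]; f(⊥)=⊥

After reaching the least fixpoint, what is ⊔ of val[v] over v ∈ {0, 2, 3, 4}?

[-6,6]

Trace (12 dequeues):
  [1] u=0 | in [-5,4] | out [-5,5] | prev [-4,5] | push {}
  [2] u=1 | in [-5,5] | out [-3,3] | prev ⊥ | push {}
  [3] u=2 | in [-5,5] | out [-4,6] | prev ⊥ | push {0}
  [4] u=3 | in [-5,6] | out [-5,6] | prev ⊥ | push {2}
  [5] u=4 | in [-5,6] | out [-6,6] | prev [-5,4] | push {1,3}
  [6] u=0 | in [-6,6] | out [-6,6] | prev [-5,5] | push {4}
  [7] u=2 | in [-6,6] | out [-5,6] | prev [-4,6] | push {0}
  [8] u=1 | in [-6,6] | out [-3,3] | ==
  [9] u=3 | in [-6,6] | out [-6,6] | prev [-5,6] | push {2}
  [10] u=4 | in [-6,6] | out [-6,6] | ==
  [11] u=0 | in [-6,6] | out [-6,6] | ==
  [12] u=2 | in [-6,6] | out [-5,6] | ==

Converged values:
  [0] [-6,6]
  [1] [-3,3]
  [2] [-5,6]
  [3] [-6,6]
  [4] [-6,6]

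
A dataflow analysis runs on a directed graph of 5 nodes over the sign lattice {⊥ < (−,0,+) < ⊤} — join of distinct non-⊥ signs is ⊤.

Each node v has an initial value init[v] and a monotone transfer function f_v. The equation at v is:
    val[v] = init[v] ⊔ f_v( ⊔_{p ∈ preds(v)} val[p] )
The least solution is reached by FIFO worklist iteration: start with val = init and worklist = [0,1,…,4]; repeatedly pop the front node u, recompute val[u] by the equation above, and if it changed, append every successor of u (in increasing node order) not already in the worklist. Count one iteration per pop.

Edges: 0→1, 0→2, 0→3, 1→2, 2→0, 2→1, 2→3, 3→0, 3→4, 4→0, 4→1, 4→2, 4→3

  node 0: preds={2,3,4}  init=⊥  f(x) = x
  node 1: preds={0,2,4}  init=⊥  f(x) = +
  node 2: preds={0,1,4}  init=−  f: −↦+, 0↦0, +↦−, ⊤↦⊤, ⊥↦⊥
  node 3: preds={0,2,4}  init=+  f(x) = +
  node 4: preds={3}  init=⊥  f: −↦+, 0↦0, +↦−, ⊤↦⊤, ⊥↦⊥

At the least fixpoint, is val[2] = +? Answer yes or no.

Iteration log — 9 steps:
  step 1. node 0  ⊔preds=⊤  new=⊤  old=⊥  +wl: 
  step 2. node 1  ⊔preds=⊤  new=+  old=⊥  +wl: 
  step 3. node 2  ⊔preds=⊤  new=⊤  old=−  +wl: 0,1
  step 4. node 3  ⊔preds=⊤  new=+  stable
  step 5. node 4  ⊔preds=+  new=−  old=⊥  +wl: 2,3
  step 6. node 0  ⊔preds=⊤  new=⊤  stable
  step 7. node 1  ⊔preds=⊤  new=+  stable
  step 8. node 2  ⊔preds=⊤  new=⊤  stable
  step 9. node 3  ⊔preds=⊤  new=+  stable

Least fixpoint reached:
  node 0: ⊤
  node 1: +
  node 2: ⊤
  node 3: +
  node 4: −

no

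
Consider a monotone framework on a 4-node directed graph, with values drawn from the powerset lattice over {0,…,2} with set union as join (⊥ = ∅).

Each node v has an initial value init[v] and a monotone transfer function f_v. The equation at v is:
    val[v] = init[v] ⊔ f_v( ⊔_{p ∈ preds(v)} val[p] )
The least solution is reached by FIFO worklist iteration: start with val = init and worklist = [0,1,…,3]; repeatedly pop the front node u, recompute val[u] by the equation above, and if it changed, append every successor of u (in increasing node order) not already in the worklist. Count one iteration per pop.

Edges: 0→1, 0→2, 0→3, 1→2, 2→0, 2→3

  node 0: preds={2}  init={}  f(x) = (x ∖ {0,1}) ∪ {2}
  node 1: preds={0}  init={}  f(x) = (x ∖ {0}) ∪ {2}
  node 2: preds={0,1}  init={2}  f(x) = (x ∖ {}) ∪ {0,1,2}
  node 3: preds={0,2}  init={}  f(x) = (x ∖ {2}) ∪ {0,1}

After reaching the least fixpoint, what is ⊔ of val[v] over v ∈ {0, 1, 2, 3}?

{0,1,2}

Iteration log — 5 steps:
  step 1. node 0  ⊔preds={2}  new={2}  old={}  +wl: 
  step 2. node 1  ⊔preds={2}  new={2}  old={}  +wl: 
  step 3. node 2  ⊔preds={2}  new={0,1,2}  old={2}  +wl: 0
  step 4. node 3  ⊔preds={0,1,2}  new={0,1}  old={}  +wl: 
  step 5. node 0  ⊔preds={0,1,2}  new={2}  stable

Least fixpoint reached:
  node 0: {2}
  node 1: {2}
  node 2: {0,1,2}
  node 3: {0,1}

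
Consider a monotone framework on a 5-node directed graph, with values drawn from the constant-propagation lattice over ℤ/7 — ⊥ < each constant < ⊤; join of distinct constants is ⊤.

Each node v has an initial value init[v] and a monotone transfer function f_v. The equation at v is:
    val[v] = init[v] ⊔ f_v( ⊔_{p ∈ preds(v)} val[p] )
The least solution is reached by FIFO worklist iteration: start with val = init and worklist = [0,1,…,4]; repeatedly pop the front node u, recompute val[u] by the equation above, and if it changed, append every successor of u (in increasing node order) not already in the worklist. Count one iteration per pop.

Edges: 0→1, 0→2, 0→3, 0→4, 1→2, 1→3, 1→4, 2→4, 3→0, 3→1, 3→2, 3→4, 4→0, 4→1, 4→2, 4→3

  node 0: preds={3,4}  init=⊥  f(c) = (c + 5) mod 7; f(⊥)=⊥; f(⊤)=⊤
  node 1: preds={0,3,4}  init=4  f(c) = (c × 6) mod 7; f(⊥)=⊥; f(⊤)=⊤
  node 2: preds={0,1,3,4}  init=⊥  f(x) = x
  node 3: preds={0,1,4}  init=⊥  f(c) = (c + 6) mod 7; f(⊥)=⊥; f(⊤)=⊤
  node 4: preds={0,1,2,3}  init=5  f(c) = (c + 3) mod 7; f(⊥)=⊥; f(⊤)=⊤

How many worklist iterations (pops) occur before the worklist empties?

Worklist (10 pops):
  #1 pop 0: in=5 → 3 (was ⊥); enqueue []
  #2 pop 1: in=⊤ → ⊤ (was 4); enqueue []
  #3 pop 2: in=⊤ → ⊤ (was ⊥); enqueue []
  #4 pop 3: in=⊤ → ⊤ (was ⊥); enqueue [0,1,2]
  #5 pop 4: in=⊤ → ⊤ (was 5); enqueue [3]
  #6 pop 0: in=⊤ → ⊤ (was 3); enqueue [4]
  #7 pop 1: in=⊤ → ⊤ (no change)
  #8 pop 2: in=⊤ → ⊤ (no change)
  #9 pop 3: in=⊤ → ⊤ (no change)
  #10 pop 4: in=⊤ → ⊤ (no change)

Fixpoint:
  val[0] = ⊤
  val[1] = ⊤
  val[2] = ⊤
  val[3] = ⊤
  val[4] = ⊤

10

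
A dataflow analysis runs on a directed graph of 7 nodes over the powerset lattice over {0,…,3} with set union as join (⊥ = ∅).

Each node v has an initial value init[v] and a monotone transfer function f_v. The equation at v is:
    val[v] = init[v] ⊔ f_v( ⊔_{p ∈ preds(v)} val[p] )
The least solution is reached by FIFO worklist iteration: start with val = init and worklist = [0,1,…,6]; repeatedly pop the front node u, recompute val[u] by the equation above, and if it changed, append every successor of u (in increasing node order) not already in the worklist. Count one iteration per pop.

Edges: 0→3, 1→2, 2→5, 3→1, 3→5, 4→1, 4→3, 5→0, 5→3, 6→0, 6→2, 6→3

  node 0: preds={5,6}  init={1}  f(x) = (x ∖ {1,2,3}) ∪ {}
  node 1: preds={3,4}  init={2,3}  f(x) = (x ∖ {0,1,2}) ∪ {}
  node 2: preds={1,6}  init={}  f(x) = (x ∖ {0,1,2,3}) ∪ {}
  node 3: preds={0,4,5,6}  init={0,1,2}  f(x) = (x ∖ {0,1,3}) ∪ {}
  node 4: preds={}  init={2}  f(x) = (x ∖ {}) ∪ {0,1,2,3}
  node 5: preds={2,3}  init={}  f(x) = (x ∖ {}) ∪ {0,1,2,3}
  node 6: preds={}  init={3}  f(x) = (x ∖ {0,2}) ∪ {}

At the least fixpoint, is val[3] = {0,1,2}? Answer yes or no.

yes

Worklist (11 pops):
  #1 pop 0: in={3} → {1} (no change)
  #2 pop 1: in={0,1,2} → {2,3} (no change)
  #3 pop 2: in={2,3} → {} (no change)
  #4 pop 3: in={1,2,3} → {0,1,2} (no change)
  #5 pop 4: in={} → {0,1,2,3} (was {2}); enqueue [1,3]
  #6 pop 5: in={0,1,2} → {0,1,2,3} (was {}); enqueue [0]
  #7 pop 6: in={} → {3} (no change)
  #8 pop 1: in={0,1,2,3} → {2,3} (no change)
  #9 pop 3: in={0,1,2,3} → {0,1,2} (no change)
  #10 pop 0: in={0,1,2,3} → {0,1} (was {1}); enqueue [3]
  #11 pop 3: in={0,1,2,3} → {0,1,2} (no change)

Fixpoint:
  val[0] = {0,1}
  val[1] = {2,3}
  val[2] = {}
  val[3] = {0,1,2}
  val[4] = {0,1,2,3}
  val[5] = {0,1,2,3}
  val[6] = {3}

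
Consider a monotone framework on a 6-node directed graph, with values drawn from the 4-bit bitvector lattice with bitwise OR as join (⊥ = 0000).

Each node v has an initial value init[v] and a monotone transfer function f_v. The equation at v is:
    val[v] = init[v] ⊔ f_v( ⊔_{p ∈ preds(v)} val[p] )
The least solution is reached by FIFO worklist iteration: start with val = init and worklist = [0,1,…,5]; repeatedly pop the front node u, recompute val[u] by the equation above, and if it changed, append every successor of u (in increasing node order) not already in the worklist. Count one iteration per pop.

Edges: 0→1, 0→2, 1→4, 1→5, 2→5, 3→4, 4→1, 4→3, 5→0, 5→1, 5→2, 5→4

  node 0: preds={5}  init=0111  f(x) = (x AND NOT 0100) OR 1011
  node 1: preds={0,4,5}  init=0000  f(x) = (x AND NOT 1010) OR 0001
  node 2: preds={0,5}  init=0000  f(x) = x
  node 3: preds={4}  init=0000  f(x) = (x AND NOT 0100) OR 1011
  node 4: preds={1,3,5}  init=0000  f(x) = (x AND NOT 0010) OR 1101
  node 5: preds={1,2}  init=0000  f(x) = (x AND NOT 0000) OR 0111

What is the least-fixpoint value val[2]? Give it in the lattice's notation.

Trace (11 dequeues):
  [1] u=0 | in 0000 | out 1111 | prev 0111 | push {}
  [2] u=1 | in 1111 | out 0101 | prev 0000 | push {}
  [3] u=2 | in 1111 | out 1111 | prev 0000 | push {}
  [4] u=3 | in 0000 | out 1011 | prev 0000 | push {}
  [5] u=4 | in 1111 | out 1101 | prev 0000 | push {1,3}
  [6] u=5 | in 1111 | out 1111 | prev 0000 | push {0,2,4}
  [7] u=1 | in 1111 | out 0101 | ==
  [8] u=3 | in 1101 | out 1011 | ==
  [9] u=0 | in 1111 | out 1111 | ==
  [10] u=2 | in 1111 | out 1111 | ==
  [11] u=4 | in 1111 | out 1101 | ==

Converged values:
  [0] 1111
  [1] 0101
  [2] 1111
  [3] 1011
  [4] 1101
  [5] 1111

1111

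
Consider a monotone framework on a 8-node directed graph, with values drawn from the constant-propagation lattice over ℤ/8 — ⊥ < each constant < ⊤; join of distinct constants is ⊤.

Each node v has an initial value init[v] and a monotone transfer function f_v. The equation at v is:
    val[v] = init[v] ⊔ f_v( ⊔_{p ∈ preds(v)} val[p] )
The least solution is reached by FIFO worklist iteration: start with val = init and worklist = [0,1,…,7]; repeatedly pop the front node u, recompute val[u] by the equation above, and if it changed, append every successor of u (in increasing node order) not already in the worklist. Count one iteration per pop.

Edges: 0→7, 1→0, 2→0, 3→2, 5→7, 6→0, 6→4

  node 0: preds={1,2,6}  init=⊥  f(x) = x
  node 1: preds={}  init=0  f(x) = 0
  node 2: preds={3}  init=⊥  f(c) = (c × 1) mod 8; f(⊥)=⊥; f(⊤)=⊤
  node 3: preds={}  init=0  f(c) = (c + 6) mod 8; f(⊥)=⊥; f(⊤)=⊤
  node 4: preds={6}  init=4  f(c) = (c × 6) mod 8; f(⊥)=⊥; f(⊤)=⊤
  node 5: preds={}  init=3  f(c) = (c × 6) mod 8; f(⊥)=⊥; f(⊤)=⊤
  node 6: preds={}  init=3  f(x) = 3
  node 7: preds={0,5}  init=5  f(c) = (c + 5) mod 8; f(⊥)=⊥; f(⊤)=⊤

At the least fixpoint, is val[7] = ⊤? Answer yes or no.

yes

Worklist (9 pops):
  #1 pop 0: in=⊤ → ⊤ (was ⊥); enqueue []
  #2 pop 1: in=⊥ → 0 (no change)
  #3 pop 2: in=0 → 0 (was ⊥); enqueue [0]
  #4 pop 3: in=⊥ → 0 (no change)
  #5 pop 4: in=3 → ⊤ (was 4); enqueue []
  #6 pop 5: in=⊥ → 3 (no change)
  #7 pop 6: in=⊥ → 3 (no change)
  #8 pop 7: in=⊤ → ⊤ (was 5); enqueue []
  #9 pop 0: in=⊤ → ⊤ (no change)

Fixpoint:
  val[0] = ⊤
  val[1] = 0
  val[2] = 0
  val[3] = 0
  val[4] = ⊤
  val[5] = 3
  val[6] = 3
  val[7] = ⊤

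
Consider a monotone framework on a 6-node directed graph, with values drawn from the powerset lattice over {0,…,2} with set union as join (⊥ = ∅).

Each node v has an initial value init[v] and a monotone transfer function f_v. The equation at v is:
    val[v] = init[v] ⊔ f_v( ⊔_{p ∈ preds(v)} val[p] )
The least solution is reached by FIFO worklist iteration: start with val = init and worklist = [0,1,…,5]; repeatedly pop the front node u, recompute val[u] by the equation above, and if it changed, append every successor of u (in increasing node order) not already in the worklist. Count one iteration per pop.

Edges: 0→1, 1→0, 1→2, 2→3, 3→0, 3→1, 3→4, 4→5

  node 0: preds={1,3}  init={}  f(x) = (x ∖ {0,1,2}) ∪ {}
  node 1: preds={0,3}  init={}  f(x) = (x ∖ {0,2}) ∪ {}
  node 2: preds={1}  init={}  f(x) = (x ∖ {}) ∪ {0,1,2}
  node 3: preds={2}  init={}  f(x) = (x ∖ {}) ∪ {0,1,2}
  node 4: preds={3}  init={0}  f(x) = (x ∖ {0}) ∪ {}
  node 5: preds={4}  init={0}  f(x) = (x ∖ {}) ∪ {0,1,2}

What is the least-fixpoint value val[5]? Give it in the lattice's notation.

Iteration log — 10 steps:
  step 1. node 0  ⊔preds={}  new={}  stable
  step 2. node 1  ⊔preds={}  new={}  stable
  step 3. node 2  ⊔preds={}  new={0,1,2}  old={}  +wl: 
  step 4. node 3  ⊔preds={0,1,2}  new={0,1,2}  old={}  +wl: 0,1
  step 5. node 4  ⊔preds={0,1,2}  new={0,1,2}  old={0}  +wl: 
  step 6. node 5  ⊔preds={0,1,2}  new={0,1,2}  old={0}  +wl: 
  step 7. node 0  ⊔preds={0,1,2}  new={}  stable
  step 8. node 1  ⊔preds={0,1,2}  new={1}  old={}  +wl: 0,2
  step 9. node 0  ⊔preds={0,1,2}  new={}  stable
  step 10. node 2  ⊔preds={1}  new={0,1,2}  stable

Least fixpoint reached:
  node 0: {}
  node 1: {1}
  node 2: {0,1,2}
  node 3: {0,1,2}
  node 4: {0,1,2}
  node 5: {0,1,2}

{0,1,2}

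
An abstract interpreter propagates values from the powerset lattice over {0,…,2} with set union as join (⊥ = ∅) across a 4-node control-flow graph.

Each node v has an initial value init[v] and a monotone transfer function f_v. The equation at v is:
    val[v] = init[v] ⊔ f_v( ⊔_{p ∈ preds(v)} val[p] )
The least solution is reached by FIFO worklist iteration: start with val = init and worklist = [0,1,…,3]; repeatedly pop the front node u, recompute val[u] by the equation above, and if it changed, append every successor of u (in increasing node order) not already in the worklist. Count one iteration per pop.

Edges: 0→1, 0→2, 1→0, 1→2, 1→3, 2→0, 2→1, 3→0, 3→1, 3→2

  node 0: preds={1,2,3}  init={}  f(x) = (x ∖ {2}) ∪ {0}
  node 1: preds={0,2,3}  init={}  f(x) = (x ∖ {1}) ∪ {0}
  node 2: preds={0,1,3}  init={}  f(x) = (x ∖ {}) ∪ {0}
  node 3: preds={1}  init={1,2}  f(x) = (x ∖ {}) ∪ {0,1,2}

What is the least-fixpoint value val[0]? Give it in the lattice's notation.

Worklist (7 pops):
  #1 pop 0: in={1,2} → {0,1} (was {}); enqueue []
  #2 pop 1: in={0,1,2} → {0,2} (was {}); enqueue [0]
  #3 pop 2: in={0,1,2} → {0,1,2} (was {}); enqueue [1]
  #4 pop 3: in={0,2} → {0,1,2} (was {1,2}); enqueue [2]
  #5 pop 0: in={0,1,2} → {0,1} (no change)
  #6 pop 1: in={0,1,2} → {0,2} (no change)
  #7 pop 2: in={0,1,2} → {0,1,2} (no change)

Fixpoint:
  val[0] = {0,1}
  val[1] = {0,2}
  val[2] = {0,1,2}
  val[3] = {0,1,2}

{0,1}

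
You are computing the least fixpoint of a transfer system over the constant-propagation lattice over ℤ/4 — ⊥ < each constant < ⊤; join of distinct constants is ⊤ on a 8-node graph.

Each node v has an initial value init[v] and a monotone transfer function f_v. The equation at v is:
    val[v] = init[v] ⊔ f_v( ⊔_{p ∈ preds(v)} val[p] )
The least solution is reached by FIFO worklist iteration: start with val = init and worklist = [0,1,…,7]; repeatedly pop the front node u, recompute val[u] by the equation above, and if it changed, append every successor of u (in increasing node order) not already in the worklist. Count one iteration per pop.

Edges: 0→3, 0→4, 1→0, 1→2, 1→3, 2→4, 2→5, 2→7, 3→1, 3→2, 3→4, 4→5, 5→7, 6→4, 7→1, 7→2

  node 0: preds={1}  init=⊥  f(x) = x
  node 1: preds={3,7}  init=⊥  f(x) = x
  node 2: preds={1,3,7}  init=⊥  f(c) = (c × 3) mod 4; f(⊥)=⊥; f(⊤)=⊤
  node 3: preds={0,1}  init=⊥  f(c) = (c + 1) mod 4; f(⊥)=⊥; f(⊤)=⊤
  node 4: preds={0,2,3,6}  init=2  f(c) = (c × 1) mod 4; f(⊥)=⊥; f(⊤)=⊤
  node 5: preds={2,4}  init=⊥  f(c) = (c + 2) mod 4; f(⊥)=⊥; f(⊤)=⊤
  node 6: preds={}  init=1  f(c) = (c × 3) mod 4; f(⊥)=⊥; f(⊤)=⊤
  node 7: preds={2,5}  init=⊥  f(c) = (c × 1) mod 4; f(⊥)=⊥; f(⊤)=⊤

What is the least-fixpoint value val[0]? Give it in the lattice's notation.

Trace (17 dequeues):
  [1] u=0 | in ⊥ | out ⊥ | ==
  [2] u=1 | in ⊥ | out ⊥ | ==
  [3] u=2 | in ⊥ | out ⊥ | ==
  [4] u=3 | in ⊥ | out ⊥ | ==
  [5] u=4 | in 1 | out ⊤ | prev 2 | push {}
  [6] u=5 | in ⊤ | out ⊤ | prev ⊥ | push {}
  [7] u=6 | in ⊥ | out 1 | ==
  [8] u=7 | in ⊤ | out ⊤ | prev ⊥ | push {1,2}
  [9] u=1 | in ⊤ | out ⊤ | prev ⊥ | push {0,3}
  [10] u=2 | in ⊤ | out ⊤ | prev ⊥ | push {4,5,7}
  [11] u=0 | in ⊤ | out ⊤ | prev ⊥ | push {}
  [12] u=3 | in ⊤ | out ⊤ | prev ⊥ | push {1,2}
  [13] u=4 | in ⊤ | out ⊤ | ==
  [14] u=5 | in ⊤ | out ⊤ | ==
  [15] u=7 | in ⊤ | out ⊤ | ==
  [16] u=1 | in ⊤ | out ⊤ | ==
  [17] u=2 | in ⊤ | out ⊤ | ==

Converged values:
  [0] ⊤
  [1] ⊤
  [2] ⊤
  [3] ⊤
  [4] ⊤
  [5] ⊤
  [6] 1
  [7] ⊤

⊤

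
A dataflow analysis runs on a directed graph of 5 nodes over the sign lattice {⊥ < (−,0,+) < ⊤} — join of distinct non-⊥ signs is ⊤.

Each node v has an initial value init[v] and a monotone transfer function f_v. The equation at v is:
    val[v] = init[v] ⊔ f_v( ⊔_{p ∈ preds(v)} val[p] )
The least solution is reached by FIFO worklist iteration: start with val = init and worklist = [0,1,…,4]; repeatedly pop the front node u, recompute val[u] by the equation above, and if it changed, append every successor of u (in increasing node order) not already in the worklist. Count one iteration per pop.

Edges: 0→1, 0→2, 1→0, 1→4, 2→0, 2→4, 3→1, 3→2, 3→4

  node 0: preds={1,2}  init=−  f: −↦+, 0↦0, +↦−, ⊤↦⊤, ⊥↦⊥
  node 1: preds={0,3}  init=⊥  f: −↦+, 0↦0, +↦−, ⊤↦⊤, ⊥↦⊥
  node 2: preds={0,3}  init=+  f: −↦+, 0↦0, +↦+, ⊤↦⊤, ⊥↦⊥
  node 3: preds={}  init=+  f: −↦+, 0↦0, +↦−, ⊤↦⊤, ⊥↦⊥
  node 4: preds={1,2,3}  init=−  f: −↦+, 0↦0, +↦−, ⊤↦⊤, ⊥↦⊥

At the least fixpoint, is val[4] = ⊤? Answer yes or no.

yes

Worklist (8 pops):
  #1 pop 0: in=+ → − (no change)
  #2 pop 1: in=⊤ → ⊤ (was ⊥); enqueue [0]
  #3 pop 2: in=⊤ → ⊤ (was +); enqueue []
  #4 pop 3: in=⊥ → + (no change)
  #5 pop 4: in=⊤ → ⊤ (was −); enqueue []
  #6 pop 0: in=⊤ → ⊤ (was −); enqueue [1,2]
  #7 pop 1: in=⊤ → ⊤ (no change)
  #8 pop 2: in=⊤ → ⊤ (no change)

Fixpoint:
  val[0] = ⊤
  val[1] = ⊤
  val[2] = ⊤
  val[3] = +
  val[4] = ⊤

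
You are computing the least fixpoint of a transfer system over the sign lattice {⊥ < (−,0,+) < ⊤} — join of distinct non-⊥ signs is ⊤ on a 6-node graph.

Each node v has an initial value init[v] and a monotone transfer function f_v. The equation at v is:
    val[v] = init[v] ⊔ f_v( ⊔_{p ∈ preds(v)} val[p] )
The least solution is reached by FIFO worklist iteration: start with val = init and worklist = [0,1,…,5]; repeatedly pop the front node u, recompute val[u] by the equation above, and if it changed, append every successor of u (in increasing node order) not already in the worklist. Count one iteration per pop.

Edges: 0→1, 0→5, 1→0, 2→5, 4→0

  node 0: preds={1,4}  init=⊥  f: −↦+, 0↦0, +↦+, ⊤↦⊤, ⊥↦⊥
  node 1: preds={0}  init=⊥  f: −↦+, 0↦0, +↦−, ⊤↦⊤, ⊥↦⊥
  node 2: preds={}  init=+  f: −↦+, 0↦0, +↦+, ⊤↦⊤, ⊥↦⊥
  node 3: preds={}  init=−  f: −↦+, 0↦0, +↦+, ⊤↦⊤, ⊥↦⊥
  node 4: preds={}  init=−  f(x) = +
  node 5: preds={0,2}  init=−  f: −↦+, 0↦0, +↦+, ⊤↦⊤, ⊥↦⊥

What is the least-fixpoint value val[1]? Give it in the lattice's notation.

⊤

Trace (10 dequeues):
  [1] u=0 | in − | out + | prev ⊥ | push {}
  [2] u=1 | in + | out − | prev ⊥ | push {0}
  [3] u=2 | in ⊥ | out + | ==
  [4] u=3 | in ⊥ | out − | ==
  [5] u=4 | in ⊥ | out ⊤ | prev − | push {}
  [6] u=5 | in + | out ⊤ | prev − | push {}
  [7] u=0 | in ⊤ | out ⊤ | prev + | push {1,5}
  [8] u=1 | in ⊤ | out ⊤ | prev − | push {0}
  [9] u=5 | in ⊤ | out ⊤ | ==
  [10] u=0 | in ⊤ | out ⊤ | ==

Converged values:
  [0] ⊤
  [1] ⊤
  [2] +
  [3] −
  [4] ⊤
  [5] ⊤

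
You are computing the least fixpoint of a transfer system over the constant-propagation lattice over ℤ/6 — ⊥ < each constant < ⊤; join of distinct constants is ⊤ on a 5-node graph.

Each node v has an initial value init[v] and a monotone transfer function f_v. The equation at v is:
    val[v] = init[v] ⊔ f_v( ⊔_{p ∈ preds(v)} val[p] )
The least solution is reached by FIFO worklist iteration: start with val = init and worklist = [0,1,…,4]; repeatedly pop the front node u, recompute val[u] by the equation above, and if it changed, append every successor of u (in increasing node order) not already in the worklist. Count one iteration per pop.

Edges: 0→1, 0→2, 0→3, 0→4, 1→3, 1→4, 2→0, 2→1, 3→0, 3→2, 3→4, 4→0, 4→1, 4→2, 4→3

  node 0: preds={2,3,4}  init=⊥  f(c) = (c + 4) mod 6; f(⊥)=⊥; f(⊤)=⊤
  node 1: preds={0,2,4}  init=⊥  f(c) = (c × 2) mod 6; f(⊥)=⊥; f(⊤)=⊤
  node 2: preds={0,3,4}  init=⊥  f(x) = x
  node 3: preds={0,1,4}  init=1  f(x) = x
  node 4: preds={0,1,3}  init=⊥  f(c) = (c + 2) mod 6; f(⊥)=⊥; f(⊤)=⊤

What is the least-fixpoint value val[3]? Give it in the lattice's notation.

⊤

Worklist (10 pops):
  #1 pop 0: in=1 → 5 (was ⊥); enqueue []
  #2 pop 1: in=5 → 4 (was ⊥); enqueue []
  #3 pop 2: in=⊤ → ⊤ (was ⊥); enqueue [0,1]
  #4 pop 3: in=⊤ → ⊤ (was 1); enqueue [2]
  #5 pop 4: in=⊤ → ⊤ (was ⊥); enqueue [3]
  #6 pop 0: in=⊤ → ⊤ (was 5); enqueue [4]
  #7 pop 1: in=⊤ → ⊤ (was 4); enqueue []
  #8 pop 2: in=⊤ → ⊤ (no change)
  #9 pop 3: in=⊤ → ⊤ (no change)
  #10 pop 4: in=⊤ → ⊤ (no change)

Fixpoint:
  val[0] = ⊤
  val[1] = ⊤
  val[2] = ⊤
  val[3] = ⊤
  val[4] = ⊤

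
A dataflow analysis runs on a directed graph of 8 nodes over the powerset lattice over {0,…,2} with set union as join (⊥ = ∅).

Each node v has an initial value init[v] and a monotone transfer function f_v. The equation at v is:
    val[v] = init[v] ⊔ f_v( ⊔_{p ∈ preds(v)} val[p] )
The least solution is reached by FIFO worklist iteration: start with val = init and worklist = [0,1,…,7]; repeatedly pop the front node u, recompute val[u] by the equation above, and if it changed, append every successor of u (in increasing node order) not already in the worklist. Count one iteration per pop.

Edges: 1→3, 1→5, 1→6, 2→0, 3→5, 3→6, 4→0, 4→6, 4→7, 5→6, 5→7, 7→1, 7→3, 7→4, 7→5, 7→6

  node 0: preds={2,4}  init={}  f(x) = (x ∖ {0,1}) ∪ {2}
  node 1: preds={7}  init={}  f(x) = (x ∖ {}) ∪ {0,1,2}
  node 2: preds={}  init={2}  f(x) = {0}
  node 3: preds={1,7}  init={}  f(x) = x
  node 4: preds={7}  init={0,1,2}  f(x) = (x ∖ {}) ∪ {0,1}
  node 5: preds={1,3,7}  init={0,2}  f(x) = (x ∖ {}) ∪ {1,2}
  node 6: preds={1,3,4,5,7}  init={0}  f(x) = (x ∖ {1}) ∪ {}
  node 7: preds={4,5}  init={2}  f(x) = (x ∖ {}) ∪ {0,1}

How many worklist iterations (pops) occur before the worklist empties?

Iteration log — 14 steps:
  step 1. node 0  ⊔preds={0,1,2}  new={2}  old={}  +wl: 
  step 2. node 1  ⊔preds={2}  new={0,1,2}  old={}  +wl: 
  step 3. node 2  ⊔preds={}  new={0,2}  old={2}  +wl: 0
  step 4. node 3  ⊔preds={0,1,2}  new={0,1,2}  old={}  +wl: 
  step 5. node 4  ⊔preds={2}  new={0,1,2}  stable
  step 6. node 5  ⊔preds={0,1,2}  new={0,1,2}  old={0,2}  +wl: 
  step 7. node 6  ⊔preds={0,1,2}  new={0,2}  old={0}  +wl: 
  step 8. node 7  ⊔preds={0,1,2}  new={0,1,2}  old={2}  +wl: 1,3,4,5,6
  step 9. node 0  ⊔preds={0,1,2}  new={2}  stable
  step 10. node 1  ⊔preds={0,1,2}  new={0,1,2}  stable
  step 11. node 3  ⊔preds={0,1,2}  new={0,1,2}  stable
  step 12. node 4  ⊔preds={0,1,2}  new={0,1,2}  stable
  step 13. node 5  ⊔preds={0,1,2}  new={0,1,2}  stable
  step 14. node 6  ⊔preds={0,1,2}  new={0,2}  stable

Least fixpoint reached:
  node 0: {2}
  node 1: {0,1,2}
  node 2: {0,2}
  node 3: {0,1,2}
  node 4: {0,1,2}
  node 5: {0,1,2}
  node 6: {0,2}
  node 7: {0,1,2}

14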